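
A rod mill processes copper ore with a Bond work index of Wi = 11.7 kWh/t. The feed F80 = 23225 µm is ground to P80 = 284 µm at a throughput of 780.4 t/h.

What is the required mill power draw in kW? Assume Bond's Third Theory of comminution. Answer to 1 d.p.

Bond: W = 10·Wi·(1/√P80 − 1/√F80)
W = 10·11.7·(1/√284 − 1/√23225) = 10·11.7·(0.052777) = 6.1749 kWh/t
Power = W × throughput = 6.1749 kWh/t × 780.4 t/h = 4818.9 kW

P = 4818.9 kW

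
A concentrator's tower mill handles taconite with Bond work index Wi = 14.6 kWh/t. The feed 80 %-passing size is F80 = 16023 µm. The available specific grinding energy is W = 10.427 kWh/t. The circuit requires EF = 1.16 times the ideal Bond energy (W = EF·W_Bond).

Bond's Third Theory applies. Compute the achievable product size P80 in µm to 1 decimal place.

W = 10 Wi / √P80 − 10 Wi / √F80
W_Bond = W / EF = 10.427 / 1.16 = 8.9888 kWh/t
⇒ 1/√P80 = W_Bond/(10 Wi) + 1/√F80
  = 8.9888/(10·14.6) + 1/√16023 = 0.061567 + 0.007900 = 0.069467
P80 = (1/0.069467)² = 14.3953² = 207.22 µm

P80 = 207.2 µm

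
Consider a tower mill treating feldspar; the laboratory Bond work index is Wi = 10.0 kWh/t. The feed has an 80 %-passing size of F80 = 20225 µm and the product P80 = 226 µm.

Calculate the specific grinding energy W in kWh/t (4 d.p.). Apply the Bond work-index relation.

W = 5.9487 kWh/t

W = 10 Wi (P80^-0.5 − F80^-0.5)
1/√226 = 0.066519;  1/√20225 = 0.007032
W = 10·10.0·(0.066519 − 0.007032) = 5.9487 kWh/t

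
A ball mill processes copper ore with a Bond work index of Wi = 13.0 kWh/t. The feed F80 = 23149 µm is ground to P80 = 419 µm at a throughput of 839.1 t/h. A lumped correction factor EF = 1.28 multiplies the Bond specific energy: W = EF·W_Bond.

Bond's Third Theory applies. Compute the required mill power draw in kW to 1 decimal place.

P = 5903.5 kW

W = 10 Wi / √P80 − 10 Wi / √F80
W = 10·13.0·(1/√419 − 1/√23149) = 10·13.0·(0.042281) = 5.4965 kWh/t
W_actual = 1.28 × 5.4965 = 7.0355 kWh/t
P_mill = W·ṁ = 7.0355·839.1 = 5903.5 kW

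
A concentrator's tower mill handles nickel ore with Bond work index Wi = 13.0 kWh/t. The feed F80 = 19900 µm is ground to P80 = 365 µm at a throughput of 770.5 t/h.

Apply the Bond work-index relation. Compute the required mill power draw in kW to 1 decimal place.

P = 4532.8 kW

W = 10 Wi (1/√P80 − 1/√F80)  [Bond]
W = 10·13.0·(1/√365 − 1/√19900) = 10·13.0·(0.045254) = 5.8830 kWh/t
P = W·T = 5.8830·770.5 = 4532.8 kW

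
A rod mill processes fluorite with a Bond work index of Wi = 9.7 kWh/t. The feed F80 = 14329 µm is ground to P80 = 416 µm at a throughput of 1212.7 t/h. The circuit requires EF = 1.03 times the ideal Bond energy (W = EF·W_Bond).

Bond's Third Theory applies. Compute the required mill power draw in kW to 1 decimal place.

W_Bond = 10·Wi·(1/√P₈₀ − 1/√F₈₀)
W = 10·9.7·(1/√416 − 1/√14329) = 10·9.7·(0.040675) = 3.9455 kWh/t
Apply correction: 3.9455 × 1.03 = 4.0638 kWh/t
P_mill = W·ṁ = 4.0638·1212.7 = 4928.2 kW

P = 4928.2 kW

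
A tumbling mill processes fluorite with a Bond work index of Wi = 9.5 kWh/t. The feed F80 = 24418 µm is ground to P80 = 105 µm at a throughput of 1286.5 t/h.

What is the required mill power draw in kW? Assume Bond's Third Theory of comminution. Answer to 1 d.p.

P = 11145.1 kW

Bond:  W = 10 Wi (1/√P − 1/√F)
W = 10·9.5·(1/√105 − 1/√24418) = 10·9.5·(0.091191) = 8.6631 kWh/t
Power = W × throughput = 8.6631 kWh/t × 1286.5 t/h = 11145.1 kW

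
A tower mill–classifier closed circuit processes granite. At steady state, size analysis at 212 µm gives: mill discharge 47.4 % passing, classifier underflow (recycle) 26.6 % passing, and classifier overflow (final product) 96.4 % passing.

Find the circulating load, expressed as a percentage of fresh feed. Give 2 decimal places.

CL = 235.58 %

Two-product formula at 212 µm:
Fd + Rd = Ru + Fo ⇒ R/F = (o−d)/(d−u)
r = (96.4 − 47.4)/(47.4 − 26.6) = 49.0/20.8 = 2.3558
CL = 100·r = 235.58 %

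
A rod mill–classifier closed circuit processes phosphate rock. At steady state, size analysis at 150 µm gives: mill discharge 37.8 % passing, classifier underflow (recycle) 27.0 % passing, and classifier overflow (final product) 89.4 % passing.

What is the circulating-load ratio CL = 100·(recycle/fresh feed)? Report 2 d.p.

Mass balance on the −150 µm fraction:
(1+r)·d = r·u + o ⇒ r = (o−d)/(d−u)
r = (89.4 − 37.8)/(37.8 − 27.0) = 51.6/10.8 = 4.7778
CL = 100·r = 477.78 %

CL = 477.78 %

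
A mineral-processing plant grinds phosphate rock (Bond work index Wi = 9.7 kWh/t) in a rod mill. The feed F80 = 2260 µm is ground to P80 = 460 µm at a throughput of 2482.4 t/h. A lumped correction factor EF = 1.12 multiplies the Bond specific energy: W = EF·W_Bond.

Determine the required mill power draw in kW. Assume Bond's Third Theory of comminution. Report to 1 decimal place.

Bond: W = 10·Wi·(1/√P80 − 1/√F80)
W = 10·9.7·(1/√460 − 1/√2260) = 10·9.7·(0.025590) = 2.4822 kWh/t
Corrected W = EF·W_Bond = 1.12·2.4822 = 2.7801 kWh/t
Mill draw = 2.7801 × 2482.4 = 6901.3 kW

P = 6901.3 kW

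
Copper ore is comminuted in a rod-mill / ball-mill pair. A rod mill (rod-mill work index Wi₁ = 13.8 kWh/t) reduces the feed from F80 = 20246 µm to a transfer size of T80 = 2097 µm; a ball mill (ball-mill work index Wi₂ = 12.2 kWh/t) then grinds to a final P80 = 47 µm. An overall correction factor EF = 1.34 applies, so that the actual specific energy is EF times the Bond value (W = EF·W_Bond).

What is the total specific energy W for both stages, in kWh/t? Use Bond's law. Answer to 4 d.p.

W = 10 Wi / √P80 − 10 Wi / √F80
Stage 1 (20246→2097 µm, Wi₁=13.8): W₁ = 10·13.8·(0.021837 − 0.007028) = 2.0437 kWh/t
Stage 2 (2097→47 µm, Wi₂=12.2): W₂ = 10·12.2·(0.145865 − 0.021837) = 15.1314 kWh/t
W = W₁ + W₂ = 2.0437 + 15.1314 = 17.1751 kWh/t
Apply correction: 17.1751 × 1.34 = 23.0146 kWh/t

W = 23.0146 kWh/t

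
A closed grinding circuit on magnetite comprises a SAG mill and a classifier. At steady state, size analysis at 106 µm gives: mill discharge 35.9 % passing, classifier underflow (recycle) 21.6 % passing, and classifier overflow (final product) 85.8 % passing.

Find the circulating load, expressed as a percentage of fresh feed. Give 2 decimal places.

CL = 348.95 %

Classifier node, passing 106 µm:
(1+r)·d = r·u + o ⇒ r = (o−d)/(d−u)
r = (85.8 − 35.9)/(35.9 − 21.6) = 49.9/14.3 = 3.4895
CL = 100·r = 348.95 %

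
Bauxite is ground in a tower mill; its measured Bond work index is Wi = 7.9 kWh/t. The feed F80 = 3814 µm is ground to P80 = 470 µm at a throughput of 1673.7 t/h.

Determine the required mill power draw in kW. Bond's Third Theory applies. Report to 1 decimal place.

Bond: W = 10·Wi·(1/√P80 − 1/√F80)
W = 10·7.9·(1/√470 − 1/√3814) = 10·7.9·(0.029934) = 2.3648 kWh/t
P = W·T = 2.3648·1673.7 = 3958.0 kW

P = 3958.0 kW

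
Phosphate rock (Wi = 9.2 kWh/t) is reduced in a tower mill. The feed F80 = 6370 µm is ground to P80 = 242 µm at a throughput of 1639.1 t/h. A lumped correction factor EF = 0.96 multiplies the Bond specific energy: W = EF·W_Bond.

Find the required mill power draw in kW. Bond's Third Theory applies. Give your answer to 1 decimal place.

W = 10 Wi (1/√P80 − 1/√F80)  [Bond]
W = 10·9.2·(1/√242 − 1/√6370) = 10·9.2·(0.051753) = 4.7613 kWh/t
Corrected W = EF·W_Bond = 0.96·4.7613 = 4.5708 kWh/t
Mill draw = 4.5708 × 1639.1 = 7492.0 kW

P = 7492.0 kW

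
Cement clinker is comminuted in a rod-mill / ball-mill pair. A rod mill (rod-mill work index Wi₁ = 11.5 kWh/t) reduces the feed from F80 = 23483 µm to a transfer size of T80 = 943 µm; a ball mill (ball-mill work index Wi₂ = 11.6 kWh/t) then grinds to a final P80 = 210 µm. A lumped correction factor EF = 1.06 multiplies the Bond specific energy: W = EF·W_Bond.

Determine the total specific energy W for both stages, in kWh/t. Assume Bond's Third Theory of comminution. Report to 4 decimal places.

W = 10 Wi / √P80 − 10 Wi / √F80
Stage 1 (23483→943 µm, Wi₁=11.5): W₁ = 10·11.5·(0.032564 − 0.006526) = 2.9945 kWh/t
Stage 2 (943→210 µm, Wi₂=11.6): W₂ = 10·11.6·(0.069007 − 0.032564) = 4.2273 kWh/t
W = W₁ + W₂ = 2.9945 + 4.2273 = 7.2217 kWh/t
W_actual = 1.06 × 7.2217 = 7.6551 kWh/t

W = 7.6551 kWh/t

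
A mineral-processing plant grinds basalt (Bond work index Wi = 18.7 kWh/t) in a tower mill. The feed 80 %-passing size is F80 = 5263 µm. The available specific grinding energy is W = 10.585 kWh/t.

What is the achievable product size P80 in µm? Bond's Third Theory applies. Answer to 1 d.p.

W = 10 Wi (1/√P80 − 1/√F80)  [Bond]
P80^-0.5 = F80^-0.5 + W/(10 Wi)
  = 10.5850/(10·18.7) + 1/√5263 = 0.056604 + 0.013784 = 0.070389
P80 = (1/0.070389)² = 14.2069² = 201.83 µm

P80 = 201.8 µm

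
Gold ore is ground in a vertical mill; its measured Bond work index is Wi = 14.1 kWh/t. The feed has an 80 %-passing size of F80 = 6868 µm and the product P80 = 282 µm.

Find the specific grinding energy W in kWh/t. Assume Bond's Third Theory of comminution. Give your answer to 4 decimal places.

W = 6.6950 kWh/t

W = 10·Wi·(P80^(-½) − F80^(-½))
1/√282 = 0.059549;  1/√6868 = 0.012067
W = 10·14.1·(0.059549 − 0.012067) = 6.6950 kWh/t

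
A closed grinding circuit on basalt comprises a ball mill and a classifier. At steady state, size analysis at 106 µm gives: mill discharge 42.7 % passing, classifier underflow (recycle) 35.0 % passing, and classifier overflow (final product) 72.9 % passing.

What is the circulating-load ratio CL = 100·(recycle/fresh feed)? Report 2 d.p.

CL = 392.21 %

Mass balance on the −106 µm fraction:
d + r·d = r·u + o → r(d−u) = o−d
r = (72.9 − 42.7)/(42.7 − 35.0) = 30.2/7.7 = 3.9221
CL = 100·r = 392.21 %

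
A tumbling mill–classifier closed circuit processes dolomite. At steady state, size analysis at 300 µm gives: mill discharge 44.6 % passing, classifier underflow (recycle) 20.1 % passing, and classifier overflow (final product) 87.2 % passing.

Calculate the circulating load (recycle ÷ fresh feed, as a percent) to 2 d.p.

CL = 173.88 %

Classifier node, passing 300 µm:
r = (o − d)/(d − u)
r = (87.2 − 44.6)/(44.6 − 20.1) = 42.6/24.5 = 1.7388
CL = 100·r = 173.88 %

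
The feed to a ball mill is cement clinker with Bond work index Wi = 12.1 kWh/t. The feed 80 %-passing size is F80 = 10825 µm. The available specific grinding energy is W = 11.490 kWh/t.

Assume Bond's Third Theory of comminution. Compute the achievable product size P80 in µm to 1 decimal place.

P80 = 91.5 µm

W = 10·Wi·[P80^(−½) − F80^(−½)]
P80^-0.5 = F80^-0.5 + W/(10 Wi)
  = 11.4900/(10·12.1) + 1/√10825 = 0.094959 + 0.009611 = 0.104570
P80 = (1/0.104570)² = 9.5630² = 91.45 µm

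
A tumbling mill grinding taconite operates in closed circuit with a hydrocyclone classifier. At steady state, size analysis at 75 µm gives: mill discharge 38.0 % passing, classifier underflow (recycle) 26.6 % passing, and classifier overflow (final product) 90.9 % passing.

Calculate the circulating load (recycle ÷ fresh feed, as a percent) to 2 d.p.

Let r = R/F. Size balance at 75 µm:
Fd + Rd = Ru + Fo ⇒ R/F = (o−d)/(d−u)
r = (90.9 − 38.0)/(38.0 − 26.6) = 52.9/11.4 = 4.6404
CL = 100·r = 464.04 %

CL = 464.04 %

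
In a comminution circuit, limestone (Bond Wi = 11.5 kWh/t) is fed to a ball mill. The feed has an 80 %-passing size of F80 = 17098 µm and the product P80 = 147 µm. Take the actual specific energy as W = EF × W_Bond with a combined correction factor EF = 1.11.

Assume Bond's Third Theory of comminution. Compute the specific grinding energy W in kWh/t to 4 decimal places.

W = 9.5522 kWh/t

Bond:  W = 10 Wi (1/√P − 1/√F)
1/√147 = 0.082479;  1/√17098 = 0.007648
W = 10·11.5·(0.082479 − 0.007648) = 8.6056 kWh/t
Apply correction: 8.6056 × 1.11 = 9.5522 kWh/t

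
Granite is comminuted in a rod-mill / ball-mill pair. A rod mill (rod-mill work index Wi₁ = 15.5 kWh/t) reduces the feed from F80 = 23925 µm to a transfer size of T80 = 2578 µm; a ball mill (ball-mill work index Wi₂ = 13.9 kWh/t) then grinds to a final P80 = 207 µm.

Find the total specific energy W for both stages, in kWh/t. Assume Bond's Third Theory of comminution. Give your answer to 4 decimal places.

W = 10 Wi / √P80 − 10 Wi / √F80
Stage 1 (23925→2578 µm, Wi₁=15.5): W₁ = 10·15.5·(0.019695 − 0.006465) = 2.0507 kWh/t
Stage 2 (2578→207 µm, Wi₂=13.9): W₂ = 10·13.9·(0.069505 − 0.019695) = 6.9235 kWh/t
W = W₁ + W₂ = 2.0507 + 6.9235 = 8.9742 kWh/t

W = 8.9742 kWh/t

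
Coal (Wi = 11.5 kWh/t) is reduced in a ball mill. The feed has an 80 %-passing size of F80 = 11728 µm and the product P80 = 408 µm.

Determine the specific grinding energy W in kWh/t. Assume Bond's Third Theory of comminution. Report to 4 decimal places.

W = 4.6314 kWh/t

W = 10·Wi·(P80^(-½) − F80^(-½))
1/√408 = 0.049507;  1/√11728 = 0.009234
W = 10·11.5·(0.049507 − 0.009234) = 4.6314 kWh/t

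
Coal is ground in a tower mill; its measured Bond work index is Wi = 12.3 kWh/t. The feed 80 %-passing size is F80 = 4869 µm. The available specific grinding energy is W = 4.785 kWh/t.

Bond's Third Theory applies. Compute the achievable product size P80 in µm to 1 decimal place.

Bond: W = 10·Wi·(1/√P80 − 1/√F80)
P80^-0.5 = F80^-0.5 + W/(10 Wi)
  = 4.7850/(10·12.3) + 1/√4869 = 0.038902 + 0.014331 = 0.053234
P80 = (1/0.053234)² = 18.7851² = 352.88 µm

P80 = 352.9 µm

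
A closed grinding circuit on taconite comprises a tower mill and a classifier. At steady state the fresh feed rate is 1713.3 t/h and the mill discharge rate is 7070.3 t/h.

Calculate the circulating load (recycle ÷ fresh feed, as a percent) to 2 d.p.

M = F + R at steady state, so:
R = M − F = 7070.3 − 1713.3 = 5357.0 t/h
CL = 100·R/F = 100·5357.0/1713.3 = 312.67 %

CL = 312.67 %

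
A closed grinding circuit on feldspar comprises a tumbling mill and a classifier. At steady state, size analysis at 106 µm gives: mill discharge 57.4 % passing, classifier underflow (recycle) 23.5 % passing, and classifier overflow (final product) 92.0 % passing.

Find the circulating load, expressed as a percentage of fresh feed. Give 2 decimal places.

Balance %-passing 106 µm (r = R/F):
(1+r)·d = r·u + o ⇒ r = (o−d)/(d−u)
r = (92.0 − 57.4)/(57.4 − 23.5) = 34.6/33.9 = 1.0206
CL = 100·r = 102.06 %

CL = 102.06 %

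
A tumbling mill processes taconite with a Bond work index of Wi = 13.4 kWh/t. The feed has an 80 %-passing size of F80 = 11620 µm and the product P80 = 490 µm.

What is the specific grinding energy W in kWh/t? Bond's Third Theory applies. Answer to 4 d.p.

W = 4.8104 kWh/t

Bond:  W = 10 Wi (1/√P − 1/√F)
1/√490 = 0.045175;  1/√11620 = 0.009277
W = 10·13.4·(0.045175 − 0.009277) = 4.8104 kWh/t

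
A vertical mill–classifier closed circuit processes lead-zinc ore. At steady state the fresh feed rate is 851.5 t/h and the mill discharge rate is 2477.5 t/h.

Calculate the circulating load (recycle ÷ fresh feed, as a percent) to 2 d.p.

M = F + R at steady state, so:
R = M − F = 2477.5 − 851.5 = 1626.0 t/h
CL = 100·R/F = 100·1626.0/851.5 = 190.96 %

CL = 190.96 %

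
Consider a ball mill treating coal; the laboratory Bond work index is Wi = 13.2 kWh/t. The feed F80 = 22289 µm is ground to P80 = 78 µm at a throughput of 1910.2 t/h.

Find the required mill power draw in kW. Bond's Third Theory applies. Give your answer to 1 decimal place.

P = 26861.0 kW

W = 10 Wi (P80^-0.5 − F80^-0.5)
W = 10·13.2·(1/√78 − 1/√22289) = 10·13.2·(0.106530) = 14.0619 kWh/t
Mill draw = 14.0619 × 1910.2 = 26861.0 kW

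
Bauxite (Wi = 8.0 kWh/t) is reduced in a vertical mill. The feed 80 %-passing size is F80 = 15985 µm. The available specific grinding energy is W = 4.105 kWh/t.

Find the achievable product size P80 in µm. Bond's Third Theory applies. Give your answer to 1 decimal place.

P80 = 285.1 µm

Bond: W = 10·Wi·(1/√P80 − 1/√F80)
⇒ 1/√P80 = W/(10·Wi) + 1/√F80
  = 4.1050/(10·8.0) + 1/√15985 = 0.051313 + 0.007909 = 0.059222
P80 = (1/0.059222)² = 16.8856² = 285.12 µm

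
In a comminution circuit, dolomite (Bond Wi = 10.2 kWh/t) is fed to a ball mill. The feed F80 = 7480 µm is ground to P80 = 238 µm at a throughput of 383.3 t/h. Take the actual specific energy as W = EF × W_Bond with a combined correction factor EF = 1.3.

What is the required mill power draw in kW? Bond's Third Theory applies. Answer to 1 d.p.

Bond:  W = 10 Wi (1/√P − 1/√F)
W = 10·10.2·(1/√238 − 1/√7480) = 10·10.2·(0.053258) = 5.4323 kWh/t
Apply correction: 5.4323 × 1.3 = 7.0620 kWh/t
Mill draw = 7.0620 × 383.3 = 2706.9 kW

P = 2706.9 kW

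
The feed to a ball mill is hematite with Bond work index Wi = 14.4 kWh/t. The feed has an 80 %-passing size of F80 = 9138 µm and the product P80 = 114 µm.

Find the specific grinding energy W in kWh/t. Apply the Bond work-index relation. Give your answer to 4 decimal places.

W = 11.9804 kWh/t

W = 10 Wi (1/√P80 − 1/√F80)  [Bond]
1/√114 = 0.093659;  1/√9138 = 0.010461
W = 10·14.4·(0.093659 − 0.010461) = 11.9804 kWh/t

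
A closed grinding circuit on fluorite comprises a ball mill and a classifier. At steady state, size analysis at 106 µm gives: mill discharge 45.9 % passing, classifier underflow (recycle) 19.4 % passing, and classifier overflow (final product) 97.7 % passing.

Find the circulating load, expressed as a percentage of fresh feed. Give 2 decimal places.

Let r = R/F. Size balance at 106 µm:
(1+r)·d = r·u + o ⇒ r = (o−d)/(d−u)
r = (97.7 − 45.9)/(45.9 − 19.4) = 51.8/26.5 = 1.9547
CL = 100·r = 195.47 %

CL = 195.47 %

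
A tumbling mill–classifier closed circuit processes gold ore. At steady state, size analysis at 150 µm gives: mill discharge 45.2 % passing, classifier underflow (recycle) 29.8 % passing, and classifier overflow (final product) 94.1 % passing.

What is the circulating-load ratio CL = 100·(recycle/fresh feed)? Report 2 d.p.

CL = 317.53 %

Classifier node, passing 150 µm:
d + r·d = r·u + o → r(d−u) = o−d
r = (94.1 − 45.2)/(45.2 − 29.8) = 48.9/15.4 = 3.1753
CL = 100·r = 317.53 %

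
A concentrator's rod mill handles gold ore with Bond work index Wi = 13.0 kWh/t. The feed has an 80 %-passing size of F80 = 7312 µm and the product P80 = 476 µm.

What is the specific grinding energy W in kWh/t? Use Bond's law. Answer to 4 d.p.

W = 10 Wi (P80^-0.5 − F80^-0.5)
1/√476 = 0.045835;  1/√7312 = 0.011695
W = 10·13.0·(0.045835 − 0.011695) = 4.4383 kWh/t

W = 4.4383 kWh/t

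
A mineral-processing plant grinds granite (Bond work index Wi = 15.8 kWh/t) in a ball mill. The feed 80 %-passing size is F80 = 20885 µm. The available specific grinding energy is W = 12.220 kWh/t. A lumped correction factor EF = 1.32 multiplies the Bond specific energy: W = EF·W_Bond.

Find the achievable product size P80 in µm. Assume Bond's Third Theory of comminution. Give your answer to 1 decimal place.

W = 10·Wi·[P80^(−½) − F80^(−½)]
W_Bond = W / EF = 12.220 / 1.32 = 9.2576 kWh/t
P80^(−½) = W_Bond/(10 Wi) + F80^(−½)
  = 9.2576/(10·15.8) + 1/√20885 = 0.058592 + 0.006920 = 0.065512
P80 = (1/0.065512)² = 15.2644² = 233.00 µm

P80 = 233.0 µm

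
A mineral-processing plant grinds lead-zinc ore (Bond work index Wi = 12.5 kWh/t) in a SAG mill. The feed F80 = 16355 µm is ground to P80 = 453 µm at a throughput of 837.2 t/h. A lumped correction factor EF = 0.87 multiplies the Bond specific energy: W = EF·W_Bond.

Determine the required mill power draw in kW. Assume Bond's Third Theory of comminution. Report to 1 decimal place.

W = 10 Wi / √P80 − 10 Wi / √F80
W = 10·12.5·(1/√453 − 1/√16355) = 10·12.5·(0.039165) = 4.8956 kWh/t
Corrected W = EF·W_Bond = 0.87·4.8956 = 4.2592 kWh/t
Power = W × throughput = 4.2592 kWh/t × 837.2 t/h = 3565.8 kW

P = 3565.8 kW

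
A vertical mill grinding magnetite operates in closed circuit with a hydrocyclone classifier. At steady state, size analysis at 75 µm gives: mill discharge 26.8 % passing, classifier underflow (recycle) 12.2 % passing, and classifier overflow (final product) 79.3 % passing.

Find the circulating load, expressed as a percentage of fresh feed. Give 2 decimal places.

CL = 359.59 %

Classifier node, passing 75 µm:
r = (o − d)/(d − u)
r = (79.3 − 26.8)/(26.8 − 12.2) = 52.5/14.6 = 3.5959
CL = 100·r = 359.59 %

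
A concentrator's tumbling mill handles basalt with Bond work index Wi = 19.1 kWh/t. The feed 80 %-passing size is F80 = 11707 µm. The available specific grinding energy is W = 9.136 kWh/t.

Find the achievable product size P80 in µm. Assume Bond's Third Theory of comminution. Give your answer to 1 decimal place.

W = 10·Wi·[P80^(−½) − F80^(−½)]
⇒ 1/√P80 = W/(10·Wi) + 1/√F80
  = 9.1360/(10·19.1) + 1/√11707 = 0.047832 + 0.009242 = 0.057075
P80 = (1/0.057075)² = 17.5209² = 306.98 µm

P80 = 307.0 µm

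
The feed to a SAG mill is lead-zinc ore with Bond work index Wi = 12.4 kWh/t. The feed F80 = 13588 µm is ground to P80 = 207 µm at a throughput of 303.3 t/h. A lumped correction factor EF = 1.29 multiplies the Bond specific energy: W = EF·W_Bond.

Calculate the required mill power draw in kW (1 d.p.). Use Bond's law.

P = 2955.9 kW

W = 10 Wi (1/√P80 − 1/√F80)  [Bond]
W = 10·12.4·(1/√207 − 1/√13588) = 10·12.4·(0.060926) = 7.5548 kWh/t
W_actual = 1.29 × 7.5548 = 9.7457 kWh/t
Mill draw = 9.7457 × 303.3 = 2955.9 kW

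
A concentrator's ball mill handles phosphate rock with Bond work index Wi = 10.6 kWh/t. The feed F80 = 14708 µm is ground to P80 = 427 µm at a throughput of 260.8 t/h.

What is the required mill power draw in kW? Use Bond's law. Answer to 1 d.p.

P = 1109.9 kW

Bond:  W = 10 Wi (1/√P − 1/√F)
W = 10·10.6·(1/√427 − 1/√14708) = 10·10.6·(0.040148) = 4.2557 kWh/t
P = W·T = 4.2557·260.8 = 1109.9 kW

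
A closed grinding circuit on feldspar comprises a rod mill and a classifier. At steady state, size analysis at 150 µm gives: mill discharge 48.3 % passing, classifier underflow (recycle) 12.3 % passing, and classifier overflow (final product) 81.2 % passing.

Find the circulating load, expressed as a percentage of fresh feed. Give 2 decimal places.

Two-product formula at 150 µm:
Fd + Rd = Ru + Fo ⇒ R/F = (o−d)/(d−u)
r = (81.2 − 48.3)/(48.3 − 12.3) = 32.9/36.0 = 0.9139
CL = 100·r = 91.39 %

CL = 91.39 %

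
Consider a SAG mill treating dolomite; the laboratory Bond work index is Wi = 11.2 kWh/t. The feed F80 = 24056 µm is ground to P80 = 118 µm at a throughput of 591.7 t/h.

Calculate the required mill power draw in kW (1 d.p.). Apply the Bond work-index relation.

W = 10 Wi (P80^-0.5 − F80^-0.5)
W = 10·11.2·(1/√118 − 1/√24056) = 10·11.2·(0.085610) = 9.5883 kWh/t
Power = W × throughput = 9.5883 kWh/t × 591.7 t/h = 5673.4 kW

P = 5673.4 kW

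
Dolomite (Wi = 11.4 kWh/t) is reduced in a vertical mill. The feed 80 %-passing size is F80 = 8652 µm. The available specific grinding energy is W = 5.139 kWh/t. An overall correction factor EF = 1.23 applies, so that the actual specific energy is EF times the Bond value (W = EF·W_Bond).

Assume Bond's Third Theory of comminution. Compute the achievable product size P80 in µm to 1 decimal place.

P80 = 445.1 µm

Bond: W = 10·Wi·(1/√P80 − 1/√F80)
W_Bond = W / EF = 5.139 / 1.23 = 4.1780 kWh/t
1/√P80 = 1/√F80 + W_Bond/(10·Wi)
  = 4.1780/(10·11.4) + 1/√8652 = 0.036650 + 0.010751 = 0.047400
P80 = (1/0.047400)² = 21.0969² = 445.08 µm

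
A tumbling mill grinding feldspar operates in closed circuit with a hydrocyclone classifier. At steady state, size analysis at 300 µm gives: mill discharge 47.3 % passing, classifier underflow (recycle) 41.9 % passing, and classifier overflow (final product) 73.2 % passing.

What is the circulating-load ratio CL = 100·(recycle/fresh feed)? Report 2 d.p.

CL = 479.63 %

Two-product formula at 300 µm:
Fd + Rd = Ru + Fo ⇒ R/F = (o−d)/(d−u)
r = (73.2 − 47.3)/(47.3 − 41.9) = 25.9/5.4 = 4.7963
CL = 100·r = 479.63 %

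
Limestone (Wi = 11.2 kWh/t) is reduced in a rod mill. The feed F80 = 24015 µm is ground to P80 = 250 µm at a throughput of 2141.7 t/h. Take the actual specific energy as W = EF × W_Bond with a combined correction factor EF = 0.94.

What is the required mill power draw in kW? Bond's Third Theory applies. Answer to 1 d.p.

P = 12805.5 kW

W = 10·Wi·(P80^(-½) − F80^(-½))
W = 10·11.2·(1/√250 − 1/√24015) = 10·11.2·(0.056793) = 6.3608 kWh/t
Apply correction: 6.3608 × 0.94 = 5.9791 kWh/t
Mill draw = 5.9791 × 2141.7 = 12805.5 kW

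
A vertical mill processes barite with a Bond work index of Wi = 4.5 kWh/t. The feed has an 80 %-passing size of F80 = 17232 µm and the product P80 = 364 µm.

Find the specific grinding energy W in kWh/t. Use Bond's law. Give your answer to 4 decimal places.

Bond:  W = 10 Wi (1/√P − 1/√F)
1/√364 = 0.052414;  1/√17232 = 0.007618
W = 10·4.5·(0.052414 − 0.007618) = 2.0158 kWh/t

W = 2.0158 kWh/t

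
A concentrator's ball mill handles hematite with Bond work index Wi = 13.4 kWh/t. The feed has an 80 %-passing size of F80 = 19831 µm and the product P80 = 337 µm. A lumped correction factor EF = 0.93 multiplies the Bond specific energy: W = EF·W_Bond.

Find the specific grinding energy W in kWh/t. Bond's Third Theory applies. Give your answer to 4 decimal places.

W = 10 Wi / √P80 − 10 Wi / √F80
1/√337 = 0.054473;  1/√19831 = 0.007101
W = 10·13.4·(0.054473 − 0.007101) = 6.3479 kWh/t
Corrected W = EF·W_Bond = 0.93·6.3479 = 5.9035 kWh/t

W = 5.9035 kWh/t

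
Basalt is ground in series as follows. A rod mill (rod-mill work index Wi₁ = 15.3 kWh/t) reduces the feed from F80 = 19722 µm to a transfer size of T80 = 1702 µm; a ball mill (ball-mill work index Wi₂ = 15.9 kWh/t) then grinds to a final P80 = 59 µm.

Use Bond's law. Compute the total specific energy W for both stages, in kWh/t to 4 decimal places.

W = 19.4651 kWh/t

W = 10 Wi / √P80 − 10 Wi / √F80
Stage 1 (19722→1702 µm, Wi₁=15.3): W₁ = 10·15.3·(0.024239 − 0.007121) = 2.6191 kWh/t
Stage 2 (1702→59 µm, Wi₂=15.9): W₂ = 10·15.9·(0.130189 − 0.024239) = 16.8460 kWh/t
W = W₁ + W₂ = 2.6191 + 16.8460 = 19.4651 kWh/t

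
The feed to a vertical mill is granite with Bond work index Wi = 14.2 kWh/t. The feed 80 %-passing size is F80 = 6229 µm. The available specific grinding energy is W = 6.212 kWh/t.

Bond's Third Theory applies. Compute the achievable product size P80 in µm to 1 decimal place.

P80 = 314.2 µm

W = 10·Wi·[P80^(−½) − F80^(−½)]
P80^-0.5 = F80^-0.5 + W/(10 Wi)
  = 6.2120/(10·14.2) + 1/√6229 = 0.043746 + 0.012670 = 0.056417
P80 = (1/0.056417)² = 17.7252² = 314.18 µm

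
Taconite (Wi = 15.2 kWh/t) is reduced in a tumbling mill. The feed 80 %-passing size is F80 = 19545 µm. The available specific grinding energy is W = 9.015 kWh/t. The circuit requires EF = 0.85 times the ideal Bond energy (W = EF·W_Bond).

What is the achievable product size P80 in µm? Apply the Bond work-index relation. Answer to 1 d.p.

W = 10 Wi (1/√P80 − 1/√F80)  [Bond]
W_Bond = W / EF = 9.015 / 0.85 = 10.6059 kWh/t
P80^-0.5 = F80^-0.5 + W_Bond/(10 Wi)
  = 10.6059/(10·15.2) + 1/√19545 = 0.069776 + 0.007153 = 0.076928
P80 = (1/0.076928)² = 12.9991² = 168.98 µm

P80 = 169.0 µm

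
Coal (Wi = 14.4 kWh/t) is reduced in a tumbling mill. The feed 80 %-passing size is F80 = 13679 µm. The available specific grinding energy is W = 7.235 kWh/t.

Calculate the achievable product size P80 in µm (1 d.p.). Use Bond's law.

P80 = 289.3 µm

W = 10·Wi·(P80^(-½) − F80^(-½))
P80^-0.5 = F80^-0.5 + W/(10 Wi)
  = 7.2350/(10·14.4) + 1/√13679 = 0.050243 + 0.008550 = 0.058793
P80 = (1/0.058793)² = 17.0088² = 289.30 µm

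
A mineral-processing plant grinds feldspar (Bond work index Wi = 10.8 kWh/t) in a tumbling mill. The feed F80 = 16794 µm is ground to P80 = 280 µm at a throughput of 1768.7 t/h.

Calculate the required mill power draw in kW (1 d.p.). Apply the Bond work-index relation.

Bond:  W = 10 Wi (1/√P − 1/√F)
W = 10·10.8·(1/√280 − 1/√16794) = 10·10.8·(0.052045) = 5.6208 kWh/t
P_mill = W·ṁ = 5.6208·1768.7 = 9941.6 kW

P = 9941.6 kW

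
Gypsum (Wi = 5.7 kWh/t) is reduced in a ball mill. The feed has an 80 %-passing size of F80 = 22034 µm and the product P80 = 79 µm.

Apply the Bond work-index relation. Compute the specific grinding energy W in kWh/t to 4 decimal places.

W = 6.0290 kWh/t

W_Bond = 10·Wi·(1/√P₈₀ − 1/√F₈₀)
1/√79 = 0.112509;  1/√22034 = 0.006737
W = 10·5.7·(0.112509 − 0.006737) = 6.0290 kWh/t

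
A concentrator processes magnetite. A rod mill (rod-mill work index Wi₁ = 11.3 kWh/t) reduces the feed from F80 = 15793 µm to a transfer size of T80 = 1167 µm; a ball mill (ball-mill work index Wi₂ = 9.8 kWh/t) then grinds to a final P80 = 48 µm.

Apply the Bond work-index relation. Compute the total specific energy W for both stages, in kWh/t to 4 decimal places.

W = 13.6850 kWh/t

Bond:  W = 10 Wi (1/√P − 1/√F)
Stage 1 (15793→1167 µm, Wi₁=11.3): W₁ = 10·11.3·(0.029273 − 0.007957) = 2.4086 kWh/t
Stage 2 (1167→48 µm, Wi₂=9.8): W₂ = 10·9.8·(0.144338 − 0.029273) = 11.2763 kWh/t
W = W₁ + W₂ = 2.4086 + 11.2763 = 13.6850 kWh/t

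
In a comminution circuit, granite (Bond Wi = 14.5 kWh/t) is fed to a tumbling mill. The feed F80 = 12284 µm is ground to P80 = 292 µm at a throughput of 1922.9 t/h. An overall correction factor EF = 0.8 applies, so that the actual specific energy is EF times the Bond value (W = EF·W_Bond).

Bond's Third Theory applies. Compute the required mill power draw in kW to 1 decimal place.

W = 10 Wi (P80^-0.5 − F80^-0.5)
W = 10·14.5·(1/√292 − 1/√12284) = 10·14.5·(0.049498) = 7.1772 kWh/t
W_actual = 0.8 × 7.1772 = 5.7418 kWh/t
Power = W × throughput = 5.7418 kWh/t × 1922.9 t/h = 11040.8 kW

P = 11040.8 kW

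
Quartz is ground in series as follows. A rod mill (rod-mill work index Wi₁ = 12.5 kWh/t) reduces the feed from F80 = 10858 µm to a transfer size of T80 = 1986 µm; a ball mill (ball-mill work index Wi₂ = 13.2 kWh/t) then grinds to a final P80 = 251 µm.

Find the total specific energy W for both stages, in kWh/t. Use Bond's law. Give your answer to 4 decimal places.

W = 6.9751 kWh/t

W = 10 Wi (P80^-0.5 − F80^-0.5)
Stage 1 (10858→1986 µm, Wi₁=12.5): W₁ = 10·12.5·(0.022439 − 0.009597) = 1.6053 kWh/t
Stage 2 (1986→251 µm, Wi₂=13.2): W₂ = 10·13.2·(0.063119 − 0.022439) = 5.3698 kWh/t
W = W₁ + W₂ = 1.6053 + 5.3698 = 6.9751 kWh/t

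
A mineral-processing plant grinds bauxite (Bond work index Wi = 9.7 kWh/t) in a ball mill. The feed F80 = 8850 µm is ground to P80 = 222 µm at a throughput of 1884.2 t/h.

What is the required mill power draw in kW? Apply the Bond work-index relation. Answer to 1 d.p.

W = 10 Wi (P80^-0.5 − F80^-0.5)
W = 10·9.7·(1/√222 − 1/√8850) = 10·9.7·(0.056486) = 5.4791 kWh/t
Power = W × throughput = 5.4791 kWh/t × 1884.2 t/h = 10323.7 kW

P = 10323.7 kW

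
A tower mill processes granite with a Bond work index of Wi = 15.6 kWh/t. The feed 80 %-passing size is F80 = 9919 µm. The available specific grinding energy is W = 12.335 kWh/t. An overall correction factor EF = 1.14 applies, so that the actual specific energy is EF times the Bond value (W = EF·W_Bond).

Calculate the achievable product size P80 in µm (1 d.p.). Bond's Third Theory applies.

Bond:  W = 10 Wi (1/√P − 1/√F)
W_Bond = W / EF = 12.335 / 1.14 = 10.8202 kWh/t
P80^-0.5 = F80^-0.5 + W_Bond/(10 Wi)
  = 10.8202/(10·15.6) + 1/√9919 = 0.069360 + 0.010041 = 0.079401
P80 = (1/0.079401)² = 12.5943² = 158.62 µm

P80 = 158.6 µm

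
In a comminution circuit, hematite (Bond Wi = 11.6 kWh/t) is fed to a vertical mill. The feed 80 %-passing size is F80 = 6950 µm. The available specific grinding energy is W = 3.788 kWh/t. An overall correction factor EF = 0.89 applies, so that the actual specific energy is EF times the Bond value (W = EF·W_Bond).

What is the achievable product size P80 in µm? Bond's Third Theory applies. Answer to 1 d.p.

P80 = 421.9 µm

W = 10·Wi·(P80^(-½) − F80^(-½))
W_Bond = W / EF = 3.788 / 0.89 = 4.2562 kWh/t
1/√P80 = 1/√F80 + W_Bond/(10·Wi)
  = 4.2562/(10·11.6) + 1/√6950 = 0.036691 + 0.011995 = 0.048686
P80 = (1/0.048686)² = 20.5396² = 421.88 µm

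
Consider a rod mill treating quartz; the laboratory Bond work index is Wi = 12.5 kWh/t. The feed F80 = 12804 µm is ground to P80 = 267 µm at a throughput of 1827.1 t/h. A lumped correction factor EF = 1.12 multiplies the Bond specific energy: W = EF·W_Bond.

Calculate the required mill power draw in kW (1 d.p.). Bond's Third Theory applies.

Bond: W = 10·Wi·(1/√P80 − 1/√F80)
W = 10·12.5·(1/√267 − 1/√12804) = 10·12.5·(0.052362) = 6.5452 kWh/t
With EF = 1.12: W = 6.5452·1.12 = 7.3306 kWh/t
P_mill = W·ṁ = 7.3306·1827.1 = 13393.8 kW

P = 13393.8 kW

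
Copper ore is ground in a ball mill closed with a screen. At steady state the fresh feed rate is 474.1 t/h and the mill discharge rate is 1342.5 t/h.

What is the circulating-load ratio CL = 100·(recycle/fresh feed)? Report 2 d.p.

CL = 183.17 %

Discharge = new feed + return, hence
R = M − F = 1342.5 − 474.1 = 868.4 t/h
CL = 100·R/F = 100·868.4/474.1 = 183.17 %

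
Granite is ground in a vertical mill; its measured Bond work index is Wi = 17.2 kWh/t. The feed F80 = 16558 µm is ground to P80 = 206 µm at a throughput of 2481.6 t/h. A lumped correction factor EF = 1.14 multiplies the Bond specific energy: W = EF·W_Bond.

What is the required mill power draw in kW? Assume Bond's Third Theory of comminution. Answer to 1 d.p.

W = 10·Wi·(P80^(-½) − F80^(-½))
W = 10·17.2·(1/√206 − 1/√16558) = 10·17.2·(0.061902) = 10.6471 kWh/t
Corrected W = EF·W_Bond = 1.14·10.6471 = 12.1377 kWh/t
P_mill = W·ṁ = 12.1377·2481.6 = 30121.0 kW

P = 30121.0 kW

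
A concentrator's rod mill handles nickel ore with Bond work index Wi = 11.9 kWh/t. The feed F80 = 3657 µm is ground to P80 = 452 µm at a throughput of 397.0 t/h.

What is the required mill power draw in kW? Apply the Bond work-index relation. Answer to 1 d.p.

P = 1440.9 kW

W = 10·Wi·[P80^(−½) − F80^(−½)]
W = 10·11.9·(1/√452 − 1/√3657) = 10·11.9·(0.030500) = 3.6295 kWh/t
P = W·T = 3.6295·397.0 = 1440.9 kW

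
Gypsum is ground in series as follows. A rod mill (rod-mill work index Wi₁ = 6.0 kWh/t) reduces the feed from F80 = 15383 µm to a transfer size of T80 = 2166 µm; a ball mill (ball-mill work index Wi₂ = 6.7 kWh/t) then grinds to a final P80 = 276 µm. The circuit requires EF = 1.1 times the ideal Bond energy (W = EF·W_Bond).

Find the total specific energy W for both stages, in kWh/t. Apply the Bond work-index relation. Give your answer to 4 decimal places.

W = 10·Wi·[P80^(−½) − F80^(−½)]
Stage 1 (15383→2166 µm, Wi₁=6.0): W₁ = 10·6.0·(0.021487 − 0.008063) = 0.8054 kWh/t
Stage 2 (2166→276 µm, Wi₂=6.7): W₂ = 10·6.7·(0.060193 − 0.021487) = 2.5933 kWh/t
W = W₁ + W₂ = 0.8054 + 2.5933 = 3.3988 kWh/t
With EF = 1.1: W = 3.3988·1.1 = 3.7386 kWh/t

W = 3.7386 kWh/t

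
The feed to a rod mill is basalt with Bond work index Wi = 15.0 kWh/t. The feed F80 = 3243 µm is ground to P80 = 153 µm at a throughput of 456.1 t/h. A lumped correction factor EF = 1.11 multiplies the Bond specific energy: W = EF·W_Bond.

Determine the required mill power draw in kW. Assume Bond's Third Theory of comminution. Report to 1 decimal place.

P = 4805.9 kW

W = 10 Wi (P80^-0.5 − F80^-0.5)
W = 10·15.0·(1/√153 − 1/√3243) = 10·15.0·(0.063285) = 9.4928 kWh/t
W_actual = 1.11 × 9.4928 = 10.5370 kWh/t
Power = W × throughput = 10.5370 kWh/t × 456.1 t/h = 4805.9 kW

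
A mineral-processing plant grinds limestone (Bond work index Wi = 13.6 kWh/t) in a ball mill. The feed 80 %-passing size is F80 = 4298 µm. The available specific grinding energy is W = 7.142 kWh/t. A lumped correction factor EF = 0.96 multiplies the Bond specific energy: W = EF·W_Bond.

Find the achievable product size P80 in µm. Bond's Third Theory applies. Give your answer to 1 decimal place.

W = 10 Wi (1/√P80 − 1/√F80)  [Bond]
W_Bond = W / EF = 7.142 / 0.96 = 7.4396 kWh/t
P80^-0.5 = F80^-0.5 + W_Bond/(10 Wi)
  = 7.4396/(10·13.6) + 1/√4298 = 0.054703 + 0.015253 = 0.069956
P80 = (1/0.069956)² = 14.2947² = 204.34 µm

P80 = 204.3 µm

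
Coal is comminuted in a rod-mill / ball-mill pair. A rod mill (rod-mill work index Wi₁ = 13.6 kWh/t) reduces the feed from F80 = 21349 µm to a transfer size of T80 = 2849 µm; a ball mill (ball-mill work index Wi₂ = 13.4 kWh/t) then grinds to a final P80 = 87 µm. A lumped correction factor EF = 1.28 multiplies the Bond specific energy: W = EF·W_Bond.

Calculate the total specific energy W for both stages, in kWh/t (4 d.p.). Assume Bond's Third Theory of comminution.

W = 10·Wi·(P80^(-½) − F80^(-½))
Stage 1 (21349→2849 µm, Wi₁=13.6): W₁ = 10·13.6·(0.018735 − 0.006844) = 1.6172 kWh/t
Stage 2 (2849→87 µm, Wi₂=13.4): W₂ = 10·13.4·(0.107211 − 0.018735) = 11.8558 kWh/t
W = W₁ + W₂ = 1.6172 + 11.8558 = 13.4730 kWh/t
With EF = 1.28: W = 13.4730·1.28 = 17.2454 kWh/t

W = 17.2454 kWh/t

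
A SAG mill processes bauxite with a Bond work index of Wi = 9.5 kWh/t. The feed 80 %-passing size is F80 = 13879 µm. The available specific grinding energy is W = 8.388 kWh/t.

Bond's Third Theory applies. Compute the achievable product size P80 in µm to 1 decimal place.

P80 = 106.8 µm

W = 10 Wi (1/√P80 − 1/√F80)  [Bond]
⇒ 1/√P80 = W/(10·Wi) + 1/√F80
  = 8.3880/(10·9.5) + 1/√13879 = 0.088295 + 0.008488 = 0.096783
P80 = (1/0.096783)² = 10.3324² = 106.76 µm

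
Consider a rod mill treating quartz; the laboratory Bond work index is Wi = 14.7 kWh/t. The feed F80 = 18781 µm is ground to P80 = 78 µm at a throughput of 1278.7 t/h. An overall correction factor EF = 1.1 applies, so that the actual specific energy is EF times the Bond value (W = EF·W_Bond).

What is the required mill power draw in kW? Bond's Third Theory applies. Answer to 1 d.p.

W = 10·Wi·(P80^(-½) − F80^(-½))
W = 10·14.7·(1/√78 − 1/√18781) = 10·14.7·(0.105931) = 15.5718 kWh/t
With EF = 1.1: W = 15.5718·1.1 = 17.1290 kWh/t
Mill draw = 17.1290 × 1278.7 = 21902.9 kW

P = 21902.9 kW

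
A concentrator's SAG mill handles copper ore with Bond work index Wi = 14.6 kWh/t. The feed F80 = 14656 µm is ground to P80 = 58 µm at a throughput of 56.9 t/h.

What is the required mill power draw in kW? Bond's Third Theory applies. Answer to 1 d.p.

Bond:  W = 10 Wi (1/√P − 1/√F)
W = 10·14.6·(1/√58 − 1/√14656) = 10·14.6·(0.123046) = 17.9647 kWh/t
Power = W × throughput = 17.9647 kWh/t × 56.9 t/h = 1022.2 kW

P = 1022.2 kW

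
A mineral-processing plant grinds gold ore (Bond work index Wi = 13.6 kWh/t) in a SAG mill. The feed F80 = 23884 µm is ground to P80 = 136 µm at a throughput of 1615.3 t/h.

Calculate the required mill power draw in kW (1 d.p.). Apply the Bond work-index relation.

W = 10·Wi·(P80^(-½) − F80^(-½))
W = 10·13.6·(1/√136 − 1/√23884) = 10·13.6·(0.079279) = 10.7819 kWh/t
Power = W × throughput = 10.7819 kWh/t × 1615.3 t/h = 17416.0 kW

P = 17416.0 kW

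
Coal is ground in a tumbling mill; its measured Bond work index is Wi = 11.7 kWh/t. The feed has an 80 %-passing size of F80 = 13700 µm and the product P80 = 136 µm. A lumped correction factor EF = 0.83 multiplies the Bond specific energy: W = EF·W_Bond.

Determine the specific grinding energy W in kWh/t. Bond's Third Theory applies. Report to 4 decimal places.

W = 7.4974 kWh/t

W_Bond = 10·Wi·(1/√P₈₀ − 1/√F₈₀)
1/√136 = 0.085749;  1/√13700 = 0.008544
W = 10·11.7·(0.085749 − 0.008544) = 9.0331 kWh/t
W_actual = 0.83 × 9.0331 = 7.4974 kWh/t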